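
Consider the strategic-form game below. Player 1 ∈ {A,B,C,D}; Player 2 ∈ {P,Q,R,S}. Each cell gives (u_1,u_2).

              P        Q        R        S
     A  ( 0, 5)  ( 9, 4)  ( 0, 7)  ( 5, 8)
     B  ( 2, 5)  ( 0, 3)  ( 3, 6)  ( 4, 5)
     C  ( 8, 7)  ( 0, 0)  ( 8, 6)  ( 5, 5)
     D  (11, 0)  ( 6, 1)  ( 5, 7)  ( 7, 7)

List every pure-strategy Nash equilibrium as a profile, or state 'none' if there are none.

(A,P): not NE [P1→D gives 11>0; P2→S gives 8>5]
(A,Q): not NE [P2→S gives 8>4]
(A,R): not NE [P1→C gives 8>0; P2→S gives 8>7]
(A,S): not NE [P1→D gives 7>5]
(B,P): not NE [P1→D gives 11>2; P2→R gives 6>5]
(B,Q): not NE [P1→A gives 9>0; P2→R gives 6>3]
(B,R): not NE [P1→C gives 8>3]
(B,S): not NE [P1→D gives 7>4; P2→R gives 6>5]
(C,P): not NE [P1→D gives 11>8]
(C,Q): not NE [P1→A gives 9>0; P2→P gives 7>0]
(C,R): not NE [P2→P gives 7>6]
(C,S): not NE [P1→D gives 7>5; P2→P gives 7>5]
(D,P): not NE [P2→S gives 7>0]
(D,Q): not NE [P1→A gives 9>6; P2→S gives 7>1]
(D,R): not NE [P1→C gives 8>5]
(D,S): NE

PSNE = {(D,S)}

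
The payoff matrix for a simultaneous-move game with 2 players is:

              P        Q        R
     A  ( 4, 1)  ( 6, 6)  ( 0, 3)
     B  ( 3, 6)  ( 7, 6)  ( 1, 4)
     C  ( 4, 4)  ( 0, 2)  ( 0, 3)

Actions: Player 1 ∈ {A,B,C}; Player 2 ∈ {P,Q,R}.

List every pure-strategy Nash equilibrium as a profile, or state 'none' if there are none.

PSNE = {(B,Q), (C,P)}

(A,P): not NE [P2→Q gives 6>1]
(A,Q): not NE [P1→B gives 7>6]
(A,R): not NE [P1→B gives 1>0; P2→Q gives 6>3]
(B,P): not NE [P1→C gives 4>3]
(B,Q): NE
(B,R): not NE [P2→Q gives 6>4]
(C,P): NE
(C,Q): not NE [P1→B gives 7>0; P2→P gives 4>2]
(C,R): not NE [P1→B gives 1>0; P2→P gives 4>3]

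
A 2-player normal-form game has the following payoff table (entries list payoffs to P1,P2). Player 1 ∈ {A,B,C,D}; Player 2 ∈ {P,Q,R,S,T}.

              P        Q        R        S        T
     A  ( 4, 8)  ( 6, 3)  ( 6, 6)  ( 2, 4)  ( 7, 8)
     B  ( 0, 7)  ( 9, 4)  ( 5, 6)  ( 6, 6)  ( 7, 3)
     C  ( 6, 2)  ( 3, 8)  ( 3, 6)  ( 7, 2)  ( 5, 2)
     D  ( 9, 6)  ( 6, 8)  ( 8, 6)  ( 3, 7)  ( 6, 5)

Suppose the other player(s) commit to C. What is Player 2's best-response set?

u_2(P vs C) = 2
u_2(Q vs C) = 8
u_2(R vs C) = 6
u_2(S vs C) = 2
u_2(T vs C) = 2
max payoff 8 at {Q}

P2 best: {Q}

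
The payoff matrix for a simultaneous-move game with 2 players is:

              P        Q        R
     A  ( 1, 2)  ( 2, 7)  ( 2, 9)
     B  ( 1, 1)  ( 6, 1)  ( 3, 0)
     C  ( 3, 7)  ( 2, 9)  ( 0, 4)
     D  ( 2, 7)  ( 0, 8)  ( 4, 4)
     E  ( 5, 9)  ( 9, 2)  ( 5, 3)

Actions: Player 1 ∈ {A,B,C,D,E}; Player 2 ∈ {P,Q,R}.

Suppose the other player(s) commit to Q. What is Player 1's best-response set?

u_1(A vs Q) = 2
u_1(B vs Q) = 6
u_1(C vs Q) = 2
u_1(D vs Q) = 0
u_1(E vs Q) = 9
max payoff 9 at {E}

BR_1 = {E}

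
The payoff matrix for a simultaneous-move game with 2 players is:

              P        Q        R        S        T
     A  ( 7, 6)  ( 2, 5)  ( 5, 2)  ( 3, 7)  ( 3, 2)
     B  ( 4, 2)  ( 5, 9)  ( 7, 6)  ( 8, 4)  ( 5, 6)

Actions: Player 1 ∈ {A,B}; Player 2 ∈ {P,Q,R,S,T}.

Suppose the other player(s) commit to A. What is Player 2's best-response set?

argmax u_2 = {S}

u_2(P vs A) = 6
u_2(Q vs A) = 5
u_2(R vs A) = 2
u_2(S vs A) = 7
u_2(T vs A) = 2
max payoff 7 at {S}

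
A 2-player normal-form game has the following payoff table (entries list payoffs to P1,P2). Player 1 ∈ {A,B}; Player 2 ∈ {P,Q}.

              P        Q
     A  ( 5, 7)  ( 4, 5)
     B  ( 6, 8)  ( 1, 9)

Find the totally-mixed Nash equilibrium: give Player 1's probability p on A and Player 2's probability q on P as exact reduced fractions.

P1 indiff ⇒ q·5+(1-q)·4 = q·6+(1-q)·1 ⇒ q(-1) = (1-q)(-3) ⇒ q = 3/4
P2 indiff ⇒ p·7+(1-p)·8 = p·5+(1-p)·9 ⇒ p(2) = (1-p)(1) ⇒ p = 1/3

P1 mixes 1/3 on A; P2 mixes 3/4 on P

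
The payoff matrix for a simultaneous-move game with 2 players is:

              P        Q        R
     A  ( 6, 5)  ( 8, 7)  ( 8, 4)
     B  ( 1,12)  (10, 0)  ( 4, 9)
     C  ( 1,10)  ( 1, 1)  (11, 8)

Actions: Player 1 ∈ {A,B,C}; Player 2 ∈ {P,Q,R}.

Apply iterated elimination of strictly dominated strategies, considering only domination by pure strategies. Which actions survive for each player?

P2 drop R (P beats it: A:5>4 B:12>9 C:10>8)
P1 drop C (A beats it: P:6>1 Q:8>1)
P1→{A,B} P2→{P,Q}

Remaining: P1:{A,B} P2:{P,Q}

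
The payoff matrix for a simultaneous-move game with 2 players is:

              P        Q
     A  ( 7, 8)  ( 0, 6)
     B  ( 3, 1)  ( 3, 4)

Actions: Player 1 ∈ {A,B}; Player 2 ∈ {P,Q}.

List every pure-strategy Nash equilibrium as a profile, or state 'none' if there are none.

PSNE = {(A,P), (B,Q)}

(A,P): NE
(A,Q): not NE [P1→B gives 3>0; P2→P gives 8>6]
(B,P): not NE [P1→A gives 7>3; P2→Q gives 4>1]
(B,Q): NE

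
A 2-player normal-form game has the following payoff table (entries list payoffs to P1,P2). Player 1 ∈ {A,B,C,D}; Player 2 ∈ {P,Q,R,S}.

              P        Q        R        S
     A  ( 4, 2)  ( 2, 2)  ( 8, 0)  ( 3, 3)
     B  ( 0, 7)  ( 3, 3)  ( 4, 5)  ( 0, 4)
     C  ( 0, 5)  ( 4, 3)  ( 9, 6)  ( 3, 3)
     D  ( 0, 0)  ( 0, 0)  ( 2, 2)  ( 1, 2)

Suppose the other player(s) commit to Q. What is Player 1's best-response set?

BR_1 = {C}

u_1(A vs Q) = 2
u_1(B vs Q) = 3
u_1(C vs Q) = 4
u_1(D vs Q) = 0
max payoff 4 at {C}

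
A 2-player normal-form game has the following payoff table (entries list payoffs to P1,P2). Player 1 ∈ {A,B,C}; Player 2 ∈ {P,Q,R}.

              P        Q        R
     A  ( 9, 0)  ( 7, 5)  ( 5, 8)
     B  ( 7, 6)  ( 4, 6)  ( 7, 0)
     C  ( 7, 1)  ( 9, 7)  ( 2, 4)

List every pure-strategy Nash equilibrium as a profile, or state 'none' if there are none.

Nash profiles: (C,Q)

(A,P): not NE [P2→R gives 8>0]
(A,Q): not NE [P1→C gives 9>7; P2→R gives 8>5]
(A,R): not NE [P1→B gives 7>5]
(B,P): not NE [P1→A gives 9>7]
(B,Q): not NE [P1→C gives 9>4]
(B,R): not NE [P2→Q gives 6>0]
(C,P): not NE [P1→A gives 9>7; P2→Q gives 7>1]
(C,Q): NE
(C,R): not NE [P1→B gives 7>2; P2→Q gives 7>4]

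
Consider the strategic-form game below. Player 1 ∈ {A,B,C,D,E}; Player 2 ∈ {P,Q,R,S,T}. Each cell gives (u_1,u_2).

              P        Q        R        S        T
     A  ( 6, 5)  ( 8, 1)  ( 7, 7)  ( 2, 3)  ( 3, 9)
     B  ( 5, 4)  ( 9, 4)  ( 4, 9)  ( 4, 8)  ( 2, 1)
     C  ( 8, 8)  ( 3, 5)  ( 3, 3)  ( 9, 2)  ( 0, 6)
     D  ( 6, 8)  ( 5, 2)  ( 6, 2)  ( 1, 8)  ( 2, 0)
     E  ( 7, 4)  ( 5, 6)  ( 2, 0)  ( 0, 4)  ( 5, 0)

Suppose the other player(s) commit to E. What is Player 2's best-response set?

u_2(P vs E) = 4
u_2(Q vs E) = 6
u_2(R vs E) = 0
u_2(S vs E) = 4
u_2(T vs E) = 0
max payoff 6 at {Q}

BR_2 = {Q}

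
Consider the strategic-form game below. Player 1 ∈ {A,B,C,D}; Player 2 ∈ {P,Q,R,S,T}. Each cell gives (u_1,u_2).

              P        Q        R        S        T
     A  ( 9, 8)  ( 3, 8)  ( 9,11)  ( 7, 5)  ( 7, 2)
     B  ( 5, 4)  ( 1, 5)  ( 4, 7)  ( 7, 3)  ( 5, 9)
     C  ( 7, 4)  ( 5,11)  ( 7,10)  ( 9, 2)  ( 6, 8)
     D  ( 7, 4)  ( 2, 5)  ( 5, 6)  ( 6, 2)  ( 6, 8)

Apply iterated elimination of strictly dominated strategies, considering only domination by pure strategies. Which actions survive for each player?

P1 drop B (C beats it: P:7>5 Q:5>1 R:7>4 S:9>7 T:6>5)
P1 drop D (A beats it: P:9>7 Q:3>2 R:9>5 S:7>6 T:7>6)
P2 drop P (R beats it: A:11>8 C:10>4)
P2 drop S (Q beats it: A:8>5 C:11>2)
P2 drop T (Q beats it: A:8>2 C:11>8)
P1→{A,C} P2→{Q,R}

IESDS → P1:{A,C} P2:{Q,R}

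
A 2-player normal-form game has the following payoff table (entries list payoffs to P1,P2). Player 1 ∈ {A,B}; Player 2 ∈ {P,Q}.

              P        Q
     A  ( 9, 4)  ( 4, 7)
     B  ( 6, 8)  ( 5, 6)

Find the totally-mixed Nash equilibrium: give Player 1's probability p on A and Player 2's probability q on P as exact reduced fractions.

P1 mixes 2/5 on A; P2 mixes 1/4 on P

P1 indiff ⇒ q·9+(1-q)·4 = q·6+(1-q)·5 ⇒ q(3) = (1-q)(1) ⇒ q = 1/4
P2 indiff ⇒ p·4+(1-p)·8 = p·7+(1-p)·6 ⇒ p(-3) = (1-p)(-2) ⇒ p = 2/5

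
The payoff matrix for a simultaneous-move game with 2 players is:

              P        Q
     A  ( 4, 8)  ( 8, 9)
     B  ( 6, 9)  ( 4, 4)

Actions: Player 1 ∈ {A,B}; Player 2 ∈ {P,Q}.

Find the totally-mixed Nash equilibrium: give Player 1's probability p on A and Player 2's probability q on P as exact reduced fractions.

P1 indiff ⇒ q·4+(1-q)·8 = q·6+(1-q)·4 ⇒ q(-2) = (1-q)(-4) ⇒ q = 2/3
P2 indiff ⇒ p·8+(1-p)·9 = p·9+(1-p)·4 ⇒ p(-1) = (1-p)(-5) ⇒ p = 5/6

P1 mixes 5/6 on A; P2 mixes 2/3 on P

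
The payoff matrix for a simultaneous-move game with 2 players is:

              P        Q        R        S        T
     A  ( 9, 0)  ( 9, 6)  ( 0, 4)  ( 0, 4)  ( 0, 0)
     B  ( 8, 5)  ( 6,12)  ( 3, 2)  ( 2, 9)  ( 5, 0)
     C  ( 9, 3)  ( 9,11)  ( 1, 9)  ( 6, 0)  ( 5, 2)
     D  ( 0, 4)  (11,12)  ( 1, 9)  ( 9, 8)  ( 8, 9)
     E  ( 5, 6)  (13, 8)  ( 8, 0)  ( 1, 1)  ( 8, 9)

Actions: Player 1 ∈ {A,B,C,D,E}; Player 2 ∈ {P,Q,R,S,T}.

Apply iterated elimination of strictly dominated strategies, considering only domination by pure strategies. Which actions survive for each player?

Survivors P1:{D,E} P2:{Q,T}

P2 drop P (Q beats it: A:6>0 B:12>5 C:11>3 D:12>4 E:8>6)
P1 drop A (D beats it: Q:11>9 R:1>0 S:9>0 T:8>0)
P2 drop R (Q beats it: B:12>2 C:11>9 D:12>9 E:8>0)
P1 drop B (D beats it: Q:11>6 S:9>2 T:8>5)
P1 drop C (D beats it: Q:11>9 S:9>6 T:8>5)
P2 drop S (Q beats it: D:12>8 E:8>1)
P1→{D,E} P2→{Q,T}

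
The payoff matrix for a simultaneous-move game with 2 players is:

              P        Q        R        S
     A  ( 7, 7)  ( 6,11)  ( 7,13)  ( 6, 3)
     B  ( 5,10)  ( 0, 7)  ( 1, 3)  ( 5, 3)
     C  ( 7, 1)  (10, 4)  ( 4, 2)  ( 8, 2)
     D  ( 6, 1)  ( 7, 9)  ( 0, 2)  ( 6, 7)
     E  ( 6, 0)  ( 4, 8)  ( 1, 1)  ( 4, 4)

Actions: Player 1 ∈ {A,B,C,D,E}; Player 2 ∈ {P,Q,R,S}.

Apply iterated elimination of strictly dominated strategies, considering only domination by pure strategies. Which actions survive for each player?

P1 drop B (A beats it: P:7>5 Q:6>0 R:7>1 S:6>5)
P1 drop D (C beats it: P:7>6 Q:10>7 R:4>0 S:8>6)
P1 drop E (A beats it: P:7>6 Q:6>4 R:7>1 S:6>4)
P2 drop P (Q beats it: A:11>7 C:4>1)
P2 drop S (Q beats it: A:11>3 C:4>2)
P1→{A,C} P2→{Q,R}

IESDS → P1:{A,C} P2:{Q,R}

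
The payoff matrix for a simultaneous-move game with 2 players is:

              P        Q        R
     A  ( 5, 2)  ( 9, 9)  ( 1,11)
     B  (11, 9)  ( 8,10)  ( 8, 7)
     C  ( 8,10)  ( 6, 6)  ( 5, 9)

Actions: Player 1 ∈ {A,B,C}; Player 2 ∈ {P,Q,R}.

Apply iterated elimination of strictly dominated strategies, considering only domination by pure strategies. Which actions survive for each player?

P1 drop C (B beats it: P:11>8 Q:8>6 R:8>5)
P2 drop P (Q beats it: A:9>2 B:10>9)
P1→{A,B} P2→{Q,R}

Survivors P1:{A,B} P2:{Q,R}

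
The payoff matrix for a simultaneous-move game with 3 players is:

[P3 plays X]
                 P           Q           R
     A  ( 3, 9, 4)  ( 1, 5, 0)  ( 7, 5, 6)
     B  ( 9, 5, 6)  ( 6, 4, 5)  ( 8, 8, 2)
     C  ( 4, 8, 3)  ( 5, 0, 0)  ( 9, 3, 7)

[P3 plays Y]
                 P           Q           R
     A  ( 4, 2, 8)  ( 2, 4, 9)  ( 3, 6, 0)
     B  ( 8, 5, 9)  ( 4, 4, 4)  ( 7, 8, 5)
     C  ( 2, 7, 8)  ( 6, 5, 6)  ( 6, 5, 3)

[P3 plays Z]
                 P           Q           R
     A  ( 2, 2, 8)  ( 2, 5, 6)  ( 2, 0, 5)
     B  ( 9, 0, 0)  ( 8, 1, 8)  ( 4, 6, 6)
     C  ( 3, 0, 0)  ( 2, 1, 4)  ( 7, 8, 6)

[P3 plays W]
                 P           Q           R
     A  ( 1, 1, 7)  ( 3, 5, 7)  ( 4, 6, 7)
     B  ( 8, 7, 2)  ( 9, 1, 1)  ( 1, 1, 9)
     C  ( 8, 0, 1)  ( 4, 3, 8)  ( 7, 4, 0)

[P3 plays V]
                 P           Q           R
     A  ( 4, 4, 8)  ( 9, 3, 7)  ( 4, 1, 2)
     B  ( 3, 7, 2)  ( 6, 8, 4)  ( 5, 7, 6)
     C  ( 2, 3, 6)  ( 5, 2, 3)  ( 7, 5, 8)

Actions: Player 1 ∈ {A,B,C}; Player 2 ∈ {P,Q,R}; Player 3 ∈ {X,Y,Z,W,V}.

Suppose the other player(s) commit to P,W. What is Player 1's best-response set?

u_1(A vs P,W) = 1
u_1(B vs P,W) = 8
u_1(C vs P,W) = 8
max payoff 8 at {B,C}

argmax u_1 = {B,C}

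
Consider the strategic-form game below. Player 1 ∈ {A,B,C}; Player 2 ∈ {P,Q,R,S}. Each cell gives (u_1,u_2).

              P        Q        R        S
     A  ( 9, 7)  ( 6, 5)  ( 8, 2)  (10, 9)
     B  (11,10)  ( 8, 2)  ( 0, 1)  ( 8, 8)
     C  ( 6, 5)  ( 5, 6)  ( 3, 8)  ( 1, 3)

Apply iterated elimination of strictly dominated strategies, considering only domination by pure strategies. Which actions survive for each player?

P1 drop C (A beats it: P:9>6 Q:6>5 R:8>3 S:10>1)
P2 drop Q (P beats it: A:7>5 B:10>2)
P2 drop R (P beats it: A:7>2 B:10>1)
P1→{A,B} P2→{P,S}

IESDS → P1:{A,B} P2:{P,S}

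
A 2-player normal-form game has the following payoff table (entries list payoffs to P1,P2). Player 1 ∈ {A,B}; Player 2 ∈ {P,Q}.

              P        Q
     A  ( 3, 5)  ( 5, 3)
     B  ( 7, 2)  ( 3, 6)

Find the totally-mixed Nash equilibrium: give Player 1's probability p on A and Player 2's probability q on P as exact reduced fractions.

P1 indiff ⇒ q·3+(1-q)·5 = q·7+(1-q)·3 ⇒ q(-4) = (1-q)(-2) ⇒ q = 1/3
P2 indiff ⇒ p·5+(1-p)·2 = p·3+(1-p)·6 ⇒ p(2) = (1-p)(4) ⇒ p = 2/3

P1 mixes 2/3 on A; P2 mixes 1/3 on P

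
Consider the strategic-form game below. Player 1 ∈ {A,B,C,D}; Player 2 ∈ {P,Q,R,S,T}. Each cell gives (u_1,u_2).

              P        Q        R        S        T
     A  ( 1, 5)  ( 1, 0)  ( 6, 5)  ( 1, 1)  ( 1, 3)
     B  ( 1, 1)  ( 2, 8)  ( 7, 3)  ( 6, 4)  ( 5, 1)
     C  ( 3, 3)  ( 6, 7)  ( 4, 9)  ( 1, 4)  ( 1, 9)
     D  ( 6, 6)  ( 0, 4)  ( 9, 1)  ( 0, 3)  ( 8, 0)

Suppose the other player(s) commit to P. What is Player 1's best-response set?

P1 best: {D}

u_1(A vs P) = 1
u_1(B vs P) = 1
u_1(C vs P) = 3
u_1(D vs P) = 6
max payoff 6 at {D}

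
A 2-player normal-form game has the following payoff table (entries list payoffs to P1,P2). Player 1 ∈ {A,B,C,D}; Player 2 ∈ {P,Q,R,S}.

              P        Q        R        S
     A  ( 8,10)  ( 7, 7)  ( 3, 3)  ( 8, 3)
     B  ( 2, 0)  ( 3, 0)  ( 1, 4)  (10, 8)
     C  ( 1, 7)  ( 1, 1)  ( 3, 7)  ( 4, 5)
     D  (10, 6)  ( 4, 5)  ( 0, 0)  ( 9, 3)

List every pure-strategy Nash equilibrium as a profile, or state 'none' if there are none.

PSNE = {(B,S), (C,R), (D,P)}

(A,P): not NE [P1→D gives 10>8]
(A,Q): not NE [P2→P gives 10>7]
(A,R): not NE [P2→P gives 10>3]
(A,S): not NE [P1→B gives 10>8; P2→P gives 10>3]
(B,P): not NE [P1→D gives 10>2; P2→S gives 8>0]
(B,Q): not NE [P1→A gives 7>3; P2→S gives 8>0]
(B,R): not NE [P1→C gives 3>1; P2→S gives 8>4]
(B,S): NE
(C,P): not NE [P1→D gives 10>1]
(C,Q): not NE [P1→A gives 7>1; P2→R gives 7>1]
(C,R): NE
(C,S): not NE [P1→B gives 10>4; P2→R gives 7>5]
(D,P): NE
(D,Q): not NE [P1→A gives 7>4; P2→P gives 6>5]
(D,R): not NE [P1→C gives 3>0; P2→P gives 6>0]
(D,S): not NE [P1→B gives 10>9; P2→P gives 6>3]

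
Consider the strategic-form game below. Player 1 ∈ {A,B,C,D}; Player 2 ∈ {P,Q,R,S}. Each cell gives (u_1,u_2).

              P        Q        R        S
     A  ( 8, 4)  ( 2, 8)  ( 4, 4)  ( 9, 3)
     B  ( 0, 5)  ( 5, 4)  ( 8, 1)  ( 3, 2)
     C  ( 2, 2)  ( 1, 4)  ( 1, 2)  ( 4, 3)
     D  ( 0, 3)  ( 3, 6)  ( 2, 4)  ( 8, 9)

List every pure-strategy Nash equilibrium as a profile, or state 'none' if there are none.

No pure NE.

(A,P): not NE [P2→Q gives 8>4]
(A,Q): not NE [P1→B gives 5>2]
(A,R): not NE [P1→B gives 8>4; P2→Q gives 8>4]
(A,S): not NE [P2→Q gives 8>3]
(B,P): not NE [P1→A gives 8>0]
(B,Q): not NE [P2→P gives 5>4]
(B,R): not NE [P2→P gives 5>1]
(B,S): not NE [P1→A gives 9>3; P2→P gives 5>2]
(C,P): not NE [P1→A gives 8>2; P2→Q gives 4>2]
(C,Q): not NE [P1→B gives 5>1]
(C,R): not NE [P1→B gives 8>1; P2→Q gives 4>2]
(C,S): not NE [P1→A gives 9>4; P2→Q gives 4>3]
(D,P): not NE [P1→A gives 8>0; P2→S gives 9>3]
(D,Q): not NE [P1→B gives 5>3; P2→S gives 9>6]
(D,R): not NE [P1→B gives 8>2; P2→S gives 9>4]
(D,S): not NE [P1→A gives 9>8]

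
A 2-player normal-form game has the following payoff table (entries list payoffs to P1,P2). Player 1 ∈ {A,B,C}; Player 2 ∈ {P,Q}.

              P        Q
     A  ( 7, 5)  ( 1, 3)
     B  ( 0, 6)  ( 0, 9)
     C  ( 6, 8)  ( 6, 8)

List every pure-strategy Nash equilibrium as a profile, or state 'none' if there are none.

(A,P): NE
(A,Q): not NE [P1→C gives 6>1; P2→P gives 5>3]
(B,P): not NE [P1→A gives 7>0; P2→Q gives 9>6]
(B,Q): not NE [P1→C gives 6>0]
(C,P): not NE [P1→A gives 7>6]
(C,Q): NE

Nash profiles: (A,P), (C,Q)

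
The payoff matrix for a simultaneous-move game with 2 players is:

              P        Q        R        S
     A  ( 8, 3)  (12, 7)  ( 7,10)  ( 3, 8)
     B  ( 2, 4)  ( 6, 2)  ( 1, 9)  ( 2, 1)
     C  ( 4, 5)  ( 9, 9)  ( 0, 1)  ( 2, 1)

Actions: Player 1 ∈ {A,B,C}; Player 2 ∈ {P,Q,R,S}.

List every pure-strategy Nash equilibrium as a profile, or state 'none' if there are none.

NE set: (A,R)

(A,P): not NE [P2→R gives 10>3]
(A,Q): not NE [P2→R gives 10>7]
(A,R): NE
(A,S): not NE [P2→R gives 10>8]
(B,P): not NE [P1→A gives 8>2; P2→R gives 9>4]
(B,Q): not NE [P1→A gives 12>6; P2→R gives 9>2]
(B,R): not NE [P1→A gives 7>1]
(B,S): not NE [P1→A gives 3>2; P2→R gives 9>1]
(C,P): not NE [P1→A gives 8>4; P2→Q gives 9>5]
(C,Q): not NE [P1→A gives 12>9]
(C,R): not NE [P1→A gives 7>0; P2→Q gives 9>1]
(C,S): not NE [P1→A gives 3>2; P2→Q gives 9>1]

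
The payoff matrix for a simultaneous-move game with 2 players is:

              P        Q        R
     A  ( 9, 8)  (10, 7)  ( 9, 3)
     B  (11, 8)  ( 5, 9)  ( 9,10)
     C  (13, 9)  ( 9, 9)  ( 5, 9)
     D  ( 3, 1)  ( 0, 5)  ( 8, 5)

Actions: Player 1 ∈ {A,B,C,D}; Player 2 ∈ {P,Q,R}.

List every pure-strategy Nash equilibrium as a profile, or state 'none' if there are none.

(A,P): not NE [P1→C gives 13>9]
(A,Q): not NE [P2→P gives 8>7]
(A,R): not NE [P2→P gives 8>3]
(B,P): not NE [P1→C gives 13>11; P2→R gives 10>8]
(B,Q): not NE [P1→A gives 10>5; P2→R gives 10>9]
(B,R): NE
(C,P): NE
(C,Q): not NE [P1→A gives 10>9]
(C,R): not NE [P1→B gives 9>5]
(D,P): not NE [P1→C gives 13>3; P2→R gives 5>1]
(D,Q): not NE [P1→A gives 10>0]
(D,R): not NE [P1→B gives 9>8]

NE set: (B,R), (C,P)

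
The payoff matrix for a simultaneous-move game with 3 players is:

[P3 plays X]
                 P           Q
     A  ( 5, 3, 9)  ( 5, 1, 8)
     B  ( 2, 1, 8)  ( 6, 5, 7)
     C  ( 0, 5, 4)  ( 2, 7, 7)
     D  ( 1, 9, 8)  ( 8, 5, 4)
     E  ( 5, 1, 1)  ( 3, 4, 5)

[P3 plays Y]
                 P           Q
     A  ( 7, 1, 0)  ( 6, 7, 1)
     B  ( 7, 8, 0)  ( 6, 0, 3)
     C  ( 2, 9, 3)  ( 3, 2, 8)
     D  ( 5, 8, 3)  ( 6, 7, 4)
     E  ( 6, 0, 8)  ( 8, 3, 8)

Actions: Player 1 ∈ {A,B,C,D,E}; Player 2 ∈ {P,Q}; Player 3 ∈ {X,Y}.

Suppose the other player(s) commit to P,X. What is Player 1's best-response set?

u_1(A vs P,X) = 5
u_1(B vs P,X) = 2
u_1(C vs P,X) = 0
u_1(D vs P,X) = 1
u_1(E vs P,X) = 5
max payoff 5 at {A,E}

P1 best: {A,E}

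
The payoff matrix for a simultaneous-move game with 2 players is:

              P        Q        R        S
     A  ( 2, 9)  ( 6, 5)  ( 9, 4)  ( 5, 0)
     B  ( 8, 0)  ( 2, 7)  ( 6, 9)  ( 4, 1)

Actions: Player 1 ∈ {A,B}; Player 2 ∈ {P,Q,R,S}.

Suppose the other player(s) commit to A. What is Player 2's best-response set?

P2 best: {P}

u_2(P vs A) = 9
u_2(Q vs A) = 5
u_2(R vs A) = 4
u_2(S vs A) = 0
max payoff 9 at {P}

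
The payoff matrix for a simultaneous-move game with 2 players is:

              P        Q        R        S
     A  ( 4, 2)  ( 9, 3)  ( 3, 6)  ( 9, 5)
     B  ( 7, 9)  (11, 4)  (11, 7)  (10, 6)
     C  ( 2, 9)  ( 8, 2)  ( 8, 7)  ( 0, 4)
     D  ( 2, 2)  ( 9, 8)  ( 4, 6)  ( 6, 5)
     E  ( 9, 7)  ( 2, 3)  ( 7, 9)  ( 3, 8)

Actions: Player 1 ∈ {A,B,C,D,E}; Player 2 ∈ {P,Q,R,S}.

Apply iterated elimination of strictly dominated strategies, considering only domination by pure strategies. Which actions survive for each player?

P1 drop A (B beats it: P:7>4 Q:11>9 R:11>3 S:10>9)
P1 drop C (B beats it: P:7>2 Q:11>8 R:11>8 S:10>0)
P1 drop D (B beats it: P:7>2 Q:11>9 R:11>4 S:10>6)
P2 drop Q (P beats it: B:9>4 E:7>3)
P2 drop S (R beats it: B:7>6 E:9>8)
P1→{B,E} P2→{P,R}

IESDS → P1:{B,E} P2:{P,R}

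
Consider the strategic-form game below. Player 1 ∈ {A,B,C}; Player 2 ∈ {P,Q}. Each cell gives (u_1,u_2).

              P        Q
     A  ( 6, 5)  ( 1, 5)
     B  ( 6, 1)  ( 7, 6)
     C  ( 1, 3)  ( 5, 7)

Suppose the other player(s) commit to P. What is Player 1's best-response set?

BR_1 = {A,B}

u_1(A vs P) = 6
u_1(B vs P) = 6
u_1(C vs P) = 1
max payoff 6 at {A,B}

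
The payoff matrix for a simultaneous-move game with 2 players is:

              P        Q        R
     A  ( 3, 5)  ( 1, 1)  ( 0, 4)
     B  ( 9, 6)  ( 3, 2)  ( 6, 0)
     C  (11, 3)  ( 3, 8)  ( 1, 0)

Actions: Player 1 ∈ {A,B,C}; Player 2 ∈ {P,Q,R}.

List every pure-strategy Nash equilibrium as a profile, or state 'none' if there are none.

(A,P): not NE [P1→C gives 11>3]
(A,Q): not NE [P1→C gives 3>1; P2→P gives 5>1]
(A,R): not NE [P1→B gives 6>0; P2→P gives 5>4]
(B,P): not NE [P1→C gives 11>9]
(B,Q): not NE [P2→P gives 6>2]
(B,R): not NE [P2→P gives 6>0]
(C,P): not NE [P2→Q gives 8>3]
(C,Q): NE
(C,R): not NE [P1→B gives 6>1; P2→Q gives 8>0]

PSNE = {(C,Q)}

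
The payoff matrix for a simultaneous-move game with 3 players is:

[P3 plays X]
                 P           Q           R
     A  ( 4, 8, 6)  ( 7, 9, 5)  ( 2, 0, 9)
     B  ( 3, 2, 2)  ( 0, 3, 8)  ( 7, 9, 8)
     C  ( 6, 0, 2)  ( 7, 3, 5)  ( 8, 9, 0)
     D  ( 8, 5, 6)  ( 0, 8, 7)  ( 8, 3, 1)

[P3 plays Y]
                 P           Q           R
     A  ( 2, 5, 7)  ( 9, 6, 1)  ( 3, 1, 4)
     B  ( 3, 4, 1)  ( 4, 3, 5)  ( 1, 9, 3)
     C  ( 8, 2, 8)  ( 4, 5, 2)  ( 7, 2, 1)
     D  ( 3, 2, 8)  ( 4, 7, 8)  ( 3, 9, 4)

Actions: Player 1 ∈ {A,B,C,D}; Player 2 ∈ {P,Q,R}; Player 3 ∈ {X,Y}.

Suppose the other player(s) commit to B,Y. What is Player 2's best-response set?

u_2(P vs B,Y) = 4
u_2(Q vs B,Y) = 3
u_2(R vs B,Y) = 9
max payoff 9 at {R}

P2 best: {R}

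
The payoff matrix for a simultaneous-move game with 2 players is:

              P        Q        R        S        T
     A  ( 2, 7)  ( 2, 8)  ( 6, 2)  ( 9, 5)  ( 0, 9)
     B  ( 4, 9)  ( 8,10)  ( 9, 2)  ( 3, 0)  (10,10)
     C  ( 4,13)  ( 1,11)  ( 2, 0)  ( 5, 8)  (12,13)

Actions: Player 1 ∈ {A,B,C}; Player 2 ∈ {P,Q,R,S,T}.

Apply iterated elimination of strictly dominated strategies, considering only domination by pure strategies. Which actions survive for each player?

P2 drop R (P beats it: A:7>2 B:9>2 C:13>0)
P2 drop S (P beats it: A:7>5 B:9>0 C:13>8)
P1 drop A (B beats it: P:4>2 Q:8>2 T:10>0)
P1→{B,C} P2→{P,Q,T}

Remaining: P1:{B,C} P2:{P,Q,T}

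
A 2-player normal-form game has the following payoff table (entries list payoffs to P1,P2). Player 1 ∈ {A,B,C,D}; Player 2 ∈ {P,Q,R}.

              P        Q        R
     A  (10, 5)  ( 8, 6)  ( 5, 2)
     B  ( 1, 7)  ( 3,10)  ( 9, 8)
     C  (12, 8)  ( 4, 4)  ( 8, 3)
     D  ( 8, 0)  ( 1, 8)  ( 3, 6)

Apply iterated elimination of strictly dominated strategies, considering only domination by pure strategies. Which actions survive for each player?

IESDS → P1:{A,C} P2:{P,Q}

P1 drop D (A beats it: P:10>8 Q:8>1 R:5>3)
P2 drop R (Q beats it: A:6>2 B:10>8 C:4>3)
P1 drop B (A beats it: P:10>1 Q:8>3)
P1→{A,C} P2→{P,Q}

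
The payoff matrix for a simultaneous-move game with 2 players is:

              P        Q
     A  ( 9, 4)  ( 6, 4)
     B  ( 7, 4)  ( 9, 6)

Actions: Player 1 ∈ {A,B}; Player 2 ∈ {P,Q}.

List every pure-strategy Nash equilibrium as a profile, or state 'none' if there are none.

(A,P): NE
(A,Q): not NE [P1→B gives 9>6]
(B,P): not NE [P1→A gives 9>7; P2→Q gives 6>4]
(B,Q): NE

PSNE = {(A,P), (B,Q)}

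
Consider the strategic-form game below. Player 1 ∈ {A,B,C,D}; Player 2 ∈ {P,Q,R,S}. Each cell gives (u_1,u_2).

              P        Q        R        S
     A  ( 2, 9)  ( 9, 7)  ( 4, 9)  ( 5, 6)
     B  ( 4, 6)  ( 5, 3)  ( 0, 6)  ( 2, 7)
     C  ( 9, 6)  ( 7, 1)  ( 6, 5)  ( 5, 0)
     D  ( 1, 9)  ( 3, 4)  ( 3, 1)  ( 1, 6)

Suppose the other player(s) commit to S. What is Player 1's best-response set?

P1 best: {A,C}

u_1(A vs S) = 5
u_1(B vs S) = 2
u_1(C vs S) = 5
u_1(D vs S) = 1
max payoff 5 at {A,C}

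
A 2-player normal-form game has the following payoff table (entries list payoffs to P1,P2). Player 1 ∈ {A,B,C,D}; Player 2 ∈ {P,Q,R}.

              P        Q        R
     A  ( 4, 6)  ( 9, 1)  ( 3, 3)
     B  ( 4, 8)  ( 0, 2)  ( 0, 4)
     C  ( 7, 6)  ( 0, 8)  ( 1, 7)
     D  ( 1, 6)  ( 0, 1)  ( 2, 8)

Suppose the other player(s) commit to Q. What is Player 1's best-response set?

BR_1 = {A}

u_1(A vs Q) = 9
u_1(B vs Q) = 0
u_1(C vs Q) = 0
u_1(D vs Q) = 0
max payoff 9 at {A}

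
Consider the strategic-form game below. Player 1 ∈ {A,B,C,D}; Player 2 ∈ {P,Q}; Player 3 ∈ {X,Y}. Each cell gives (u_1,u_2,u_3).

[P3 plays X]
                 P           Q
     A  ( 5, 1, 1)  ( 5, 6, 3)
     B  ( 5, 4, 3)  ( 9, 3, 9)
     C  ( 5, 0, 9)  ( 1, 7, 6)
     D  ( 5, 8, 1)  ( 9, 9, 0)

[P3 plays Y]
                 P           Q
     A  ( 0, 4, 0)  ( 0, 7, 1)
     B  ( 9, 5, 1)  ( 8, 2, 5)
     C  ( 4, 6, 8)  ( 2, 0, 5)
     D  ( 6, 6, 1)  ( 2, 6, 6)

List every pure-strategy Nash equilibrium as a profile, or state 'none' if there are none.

(A,P,X): not NE [P2→Q gives 6>1]
(A,P,Y): not NE [P1→B gives 9>0; P2→Q gives 7>4; P3→X gives 1>0]
(A,Q,X): not NE [P1→D gives 9>5]
(A,Q,Y): not NE [P1→B gives 8>0; P3→X gives 3>1]
(B,P,X): NE
(B,P,Y): not NE [P3→X gives 3>1]
(B,Q,X): not NE [P2→P gives 4>3]
(B,Q,Y): not NE [P2→P gives 5>2; P3→X gives 9>5]
(C,P,X): not NE [P2→Q gives 7>0]
(C,P,Y): not NE [P1→B gives 9>4; P3→X gives 9>8]
(C,Q,X): not NE [P1→D gives 9>1]
(C,Q,Y): not NE [P1→B gives 8>2; P2→P gives 6>0; P3→X gives 6>5]
(D,P,X): not NE [P2→Q gives 9>8]
(D,P,Y): not NE [P1→B gives 9>6]
(D,Q,X): not NE [P3→Y gives 6>0]
(D,Q,Y): not NE [P1→B gives 8>2]

PSNE = {(B,P,X)}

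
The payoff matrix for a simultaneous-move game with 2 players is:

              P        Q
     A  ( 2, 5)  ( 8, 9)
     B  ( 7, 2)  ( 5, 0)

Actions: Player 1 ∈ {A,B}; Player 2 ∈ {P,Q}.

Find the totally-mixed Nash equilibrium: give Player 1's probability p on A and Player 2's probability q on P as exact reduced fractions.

P1 mixes 1/3 on A; P2 mixes 3/8 on P

P1 indiff ⇒ q·2+(1-q)·8 = q·7+(1-q)·5 ⇒ q(-5) = (1-q)(-3) ⇒ q = 3/8
P2 indiff ⇒ p·5+(1-p)·2 = p·9+(1-p)·0 ⇒ p(-4) = (1-p)(-2) ⇒ p = 1/3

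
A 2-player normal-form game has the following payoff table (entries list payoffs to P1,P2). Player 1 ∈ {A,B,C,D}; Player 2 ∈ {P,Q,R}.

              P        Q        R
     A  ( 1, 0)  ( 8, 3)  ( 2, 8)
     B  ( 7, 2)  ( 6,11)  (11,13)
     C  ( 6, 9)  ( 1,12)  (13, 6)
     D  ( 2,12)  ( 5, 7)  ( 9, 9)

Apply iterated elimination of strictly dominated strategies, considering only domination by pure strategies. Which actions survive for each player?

Remaining: P1:{A,B,C} P2:{Q,R}

P1 drop D (B beats it: P:7>2 Q:6>5 R:11>9)
P2 drop P (Q beats it: A:3>0 B:11>2 C:12>9)
P1→{A,B,C} P2→{Q,R}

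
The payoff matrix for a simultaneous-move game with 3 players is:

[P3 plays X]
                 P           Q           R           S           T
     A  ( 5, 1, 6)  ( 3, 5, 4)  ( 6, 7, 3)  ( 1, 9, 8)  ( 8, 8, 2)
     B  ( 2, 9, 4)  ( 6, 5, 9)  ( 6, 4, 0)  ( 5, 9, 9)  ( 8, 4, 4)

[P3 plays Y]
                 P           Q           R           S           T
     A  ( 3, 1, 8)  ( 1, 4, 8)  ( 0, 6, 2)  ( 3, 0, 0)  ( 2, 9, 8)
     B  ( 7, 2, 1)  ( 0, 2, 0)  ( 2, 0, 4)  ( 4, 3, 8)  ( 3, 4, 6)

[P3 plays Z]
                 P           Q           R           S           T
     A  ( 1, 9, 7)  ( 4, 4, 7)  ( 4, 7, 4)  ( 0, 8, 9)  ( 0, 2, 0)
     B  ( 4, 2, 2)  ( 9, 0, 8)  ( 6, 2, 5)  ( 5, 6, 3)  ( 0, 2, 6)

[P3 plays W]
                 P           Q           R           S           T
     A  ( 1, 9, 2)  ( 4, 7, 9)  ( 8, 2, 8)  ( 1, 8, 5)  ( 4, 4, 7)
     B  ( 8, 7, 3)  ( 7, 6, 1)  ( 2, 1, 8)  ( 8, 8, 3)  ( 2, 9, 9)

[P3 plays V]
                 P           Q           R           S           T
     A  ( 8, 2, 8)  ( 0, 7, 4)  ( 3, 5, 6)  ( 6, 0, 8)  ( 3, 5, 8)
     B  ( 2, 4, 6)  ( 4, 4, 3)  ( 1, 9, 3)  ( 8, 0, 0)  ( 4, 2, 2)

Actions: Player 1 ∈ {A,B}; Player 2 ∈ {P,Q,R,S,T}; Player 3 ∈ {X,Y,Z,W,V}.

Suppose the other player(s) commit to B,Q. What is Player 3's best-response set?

u_3(X vs B,Q) = 9
u_3(Y vs B,Q) = 0
u_3(Z vs B,Q) = 8
u_3(W vs B,Q) = 1
u_3(V vs B,Q) = 3
max payoff 9 at {X}

BR_3 = {X}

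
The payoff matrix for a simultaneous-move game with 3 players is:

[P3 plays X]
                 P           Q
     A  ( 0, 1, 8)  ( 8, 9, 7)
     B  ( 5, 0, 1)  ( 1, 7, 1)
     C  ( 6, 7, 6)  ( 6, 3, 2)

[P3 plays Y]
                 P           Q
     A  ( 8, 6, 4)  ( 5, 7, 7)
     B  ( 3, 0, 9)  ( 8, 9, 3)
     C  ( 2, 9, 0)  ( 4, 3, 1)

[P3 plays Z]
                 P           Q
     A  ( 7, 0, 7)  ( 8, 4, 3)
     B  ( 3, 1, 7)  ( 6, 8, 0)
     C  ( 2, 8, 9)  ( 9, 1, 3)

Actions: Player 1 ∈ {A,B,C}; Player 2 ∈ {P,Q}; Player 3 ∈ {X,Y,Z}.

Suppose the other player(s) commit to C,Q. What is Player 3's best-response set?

BR_3 = {Z}

u_3(X vs C,Q) = 2
u_3(Y vs C,Q) = 1
u_3(Z vs C,Q) = 3
max payoff 3 at {Z}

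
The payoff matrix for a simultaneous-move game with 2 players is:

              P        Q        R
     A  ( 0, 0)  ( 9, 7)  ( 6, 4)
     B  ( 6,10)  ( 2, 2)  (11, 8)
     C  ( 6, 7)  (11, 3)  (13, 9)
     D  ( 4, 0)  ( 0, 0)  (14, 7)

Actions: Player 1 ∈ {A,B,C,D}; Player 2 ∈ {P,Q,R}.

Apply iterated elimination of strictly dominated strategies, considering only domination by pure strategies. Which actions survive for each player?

P1 drop A (C beats it: P:6>0 Q:11>9 R:13>6)
P2 drop Q (R beats it: B:8>2 C:9>3 D:7>0)
P1→{B,C,D} P2→{P,R}

Survivors P1:{B,C,D} P2:{P,R}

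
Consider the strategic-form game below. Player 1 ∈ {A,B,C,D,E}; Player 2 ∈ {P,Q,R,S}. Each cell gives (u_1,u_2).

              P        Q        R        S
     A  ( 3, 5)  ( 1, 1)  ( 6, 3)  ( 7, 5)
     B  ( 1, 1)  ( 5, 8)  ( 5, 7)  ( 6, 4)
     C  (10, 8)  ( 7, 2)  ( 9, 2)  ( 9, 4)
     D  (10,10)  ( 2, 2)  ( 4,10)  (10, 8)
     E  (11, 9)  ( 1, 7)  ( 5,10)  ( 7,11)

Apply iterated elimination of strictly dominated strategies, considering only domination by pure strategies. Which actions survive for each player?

P1 drop A (C beats it: P:10>3 Q:7>1 R:9>6 S:9>7)
P1 drop B (C beats it: P:10>1 Q:7>5 R:9>5 S:9>6)
P2 drop Q (P beats it: C:8>2 D:10>2 E:9>7)
P1→{C,D,E} P2→{P,R,S}

Survivors P1:{C,D,E} P2:{P,R,S}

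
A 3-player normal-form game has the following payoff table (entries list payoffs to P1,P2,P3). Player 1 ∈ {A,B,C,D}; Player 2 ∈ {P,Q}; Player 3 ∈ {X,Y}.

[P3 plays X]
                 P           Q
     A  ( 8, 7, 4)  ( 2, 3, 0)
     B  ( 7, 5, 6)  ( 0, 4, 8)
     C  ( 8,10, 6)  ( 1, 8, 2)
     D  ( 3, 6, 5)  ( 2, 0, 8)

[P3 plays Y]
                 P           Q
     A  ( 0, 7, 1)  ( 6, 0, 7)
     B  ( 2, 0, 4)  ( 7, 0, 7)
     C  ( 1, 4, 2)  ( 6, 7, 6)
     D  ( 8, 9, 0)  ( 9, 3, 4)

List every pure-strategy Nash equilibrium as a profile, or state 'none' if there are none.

PSNE = {(A,P,X), (C,P,X)}

(A,P,X): NE
(A,P,Y): not NE [P1→D gives 8>0; P3→X gives 4>1]
(A,Q,X): not NE [P2→P gives 7>3; P3→Y gives 7>0]
(A,Q,Y): not NE [P1→D gives 9>6; P2→P gives 7>0]
(B,P,X): not NE [P1→C gives 8>7]
(B,P,Y): not NE [P1→D gives 8>2; P3→X gives 6>4]
(B,Q,X): not NE [P1→D gives 2>0; P2→P gives 5>4]
(B,Q,Y): not NE [P1→D gives 9>7; P3→X gives 8>7]
(C,P,X): NE
(C,P,Y): not NE [P1→D gives 8>1; P2→Q gives 7>4; P3→X gives 6>2]
(C,Q,X): not NE [P1→D gives 2>1; P2→P gives 10>8; P3→Y gives 6>2]
(C,Q,Y): not NE [P1→D gives 9>6]
(D,P,X): not NE [P1→C gives 8>3]
(D,P,Y): not NE [P3→X gives 5>0]
(D,Q,X): not NE [P2→P gives 6>0]
(D,Q,Y): not NE [P2→P gives 9>3; P3→X gives 8>4]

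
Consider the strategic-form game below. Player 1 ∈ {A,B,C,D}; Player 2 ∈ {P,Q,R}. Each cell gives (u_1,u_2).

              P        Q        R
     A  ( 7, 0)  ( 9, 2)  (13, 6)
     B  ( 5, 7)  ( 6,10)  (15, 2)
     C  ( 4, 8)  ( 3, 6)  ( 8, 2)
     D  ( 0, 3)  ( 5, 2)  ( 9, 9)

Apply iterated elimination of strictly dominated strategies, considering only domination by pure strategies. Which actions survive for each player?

P1 drop C (A beats it: P:7>4 Q:9>3 R:13>8)
P1 drop D (A beats it: P:7>0 Q:9>5 R:13>9)
P2 drop P (Q beats it: A:2>0 B:10>7)
P1→{A,B} P2→{Q,R}

Remaining: P1:{A,B} P2:{Q,R}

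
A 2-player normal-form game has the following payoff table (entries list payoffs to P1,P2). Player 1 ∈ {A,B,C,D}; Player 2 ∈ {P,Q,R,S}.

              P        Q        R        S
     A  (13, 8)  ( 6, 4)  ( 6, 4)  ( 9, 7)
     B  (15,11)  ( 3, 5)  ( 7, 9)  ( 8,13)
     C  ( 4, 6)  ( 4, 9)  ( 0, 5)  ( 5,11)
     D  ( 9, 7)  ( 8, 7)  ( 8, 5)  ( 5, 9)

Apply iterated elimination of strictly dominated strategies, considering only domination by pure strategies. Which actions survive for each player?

IESDS → P1:{A,B} P2:{P,S}

P1 drop C (A beats it: P:13>4 Q:6>4 R:6>0 S:9>5)
P2 drop Q (S beats it: A:7>4 B:13>5 D:9>7)
P2 drop R (P beats it: A:8>4 B:11>9 D:7>5)
P1 drop D (A beats it: P:13>9 S:9>5)
P1→{A,B} P2→{P,S}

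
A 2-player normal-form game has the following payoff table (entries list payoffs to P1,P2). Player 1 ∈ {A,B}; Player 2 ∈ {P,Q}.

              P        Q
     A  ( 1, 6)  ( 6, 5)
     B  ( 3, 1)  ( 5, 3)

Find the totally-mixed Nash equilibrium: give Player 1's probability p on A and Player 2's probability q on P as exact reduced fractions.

P1 indiff ⇒ q·1+(1-q)·6 = q·3+(1-q)·5 ⇒ q(-2) = (1-q)(-1) ⇒ q = 1/3
P2 indiff ⇒ p·6+(1-p)·1 = p·5+(1-p)·3 ⇒ p(1) = (1-p)(2) ⇒ p = 2/3

P1 mixes 2/3 on A; P2 mixes 1/3 on P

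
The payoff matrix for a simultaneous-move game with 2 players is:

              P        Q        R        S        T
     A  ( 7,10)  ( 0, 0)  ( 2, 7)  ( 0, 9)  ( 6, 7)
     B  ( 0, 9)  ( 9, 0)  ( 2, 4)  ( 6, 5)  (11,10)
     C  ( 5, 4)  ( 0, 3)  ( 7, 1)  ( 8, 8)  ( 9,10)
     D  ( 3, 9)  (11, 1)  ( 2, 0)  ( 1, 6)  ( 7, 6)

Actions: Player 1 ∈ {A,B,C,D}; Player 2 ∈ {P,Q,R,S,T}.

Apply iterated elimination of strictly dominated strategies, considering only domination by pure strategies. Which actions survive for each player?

Remaining: P1:{A,B,C} P2:{P,S,T}

P2 drop Q (P beats it: A:10>0 B:9>0 C:4>3 D:9>1)
P1 drop D (C beats it: P:5>3 R:7>2 S:8>1 T:9>7)
P2 drop R (P beats it: A:10>7 B:9>4 C:4>1)
P1→{A,B,C} P2→{P,S,T}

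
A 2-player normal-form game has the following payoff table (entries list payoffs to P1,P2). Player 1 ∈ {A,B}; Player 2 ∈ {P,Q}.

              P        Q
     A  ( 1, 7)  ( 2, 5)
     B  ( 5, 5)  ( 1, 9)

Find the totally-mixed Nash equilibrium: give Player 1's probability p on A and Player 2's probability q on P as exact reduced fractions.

p=2/3, q=1/5

P1 indiff ⇒ q·1+(1-q)·2 = q·5+(1-q)·1 ⇒ q(-4) = (1-q)(-1) ⇒ q = 1/5
P2 indiff ⇒ p·7+(1-p)·5 = p·5+(1-p)·9 ⇒ p(2) = (1-p)(4) ⇒ p = 2/3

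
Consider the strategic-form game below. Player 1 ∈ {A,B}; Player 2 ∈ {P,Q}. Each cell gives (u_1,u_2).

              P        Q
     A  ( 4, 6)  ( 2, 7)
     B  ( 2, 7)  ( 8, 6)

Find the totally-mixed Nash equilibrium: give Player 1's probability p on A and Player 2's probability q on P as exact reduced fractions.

(p,q) = (1/2, 3/4)

P1 indiff ⇒ q·4+(1-q)·2 = q·2+(1-q)·8 ⇒ q(2) = (1-q)(6) ⇒ q = 3/4
P2 indiff ⇒ p·6+(1-p)·7 = p·7+(1-p)·6 ⇒ p(-1) = (1-p)(-1) ⇒ p = 1/2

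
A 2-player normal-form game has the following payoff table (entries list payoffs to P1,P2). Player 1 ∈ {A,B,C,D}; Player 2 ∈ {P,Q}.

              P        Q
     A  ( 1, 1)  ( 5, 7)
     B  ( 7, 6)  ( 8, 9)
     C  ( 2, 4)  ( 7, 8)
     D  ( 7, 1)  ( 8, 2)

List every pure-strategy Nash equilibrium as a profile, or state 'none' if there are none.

(A,P): not NE [P1→D gives 7>1; P2→Q gives 7>1]
(A,Q): not NE [P1→D gives 8>5]
(B,P): not NE [P2→Q gives 9>6]
(B,Q): NE
(C,P): not NE [P1→D gives 7>2; P2→Q gives 8>4]
(C,Q): not NE [P1→D gives 8>7]
(D,P): not NE [P2→Q gives 2>1]
(D,Q): NE

NE set: (B,Q), (D,Q)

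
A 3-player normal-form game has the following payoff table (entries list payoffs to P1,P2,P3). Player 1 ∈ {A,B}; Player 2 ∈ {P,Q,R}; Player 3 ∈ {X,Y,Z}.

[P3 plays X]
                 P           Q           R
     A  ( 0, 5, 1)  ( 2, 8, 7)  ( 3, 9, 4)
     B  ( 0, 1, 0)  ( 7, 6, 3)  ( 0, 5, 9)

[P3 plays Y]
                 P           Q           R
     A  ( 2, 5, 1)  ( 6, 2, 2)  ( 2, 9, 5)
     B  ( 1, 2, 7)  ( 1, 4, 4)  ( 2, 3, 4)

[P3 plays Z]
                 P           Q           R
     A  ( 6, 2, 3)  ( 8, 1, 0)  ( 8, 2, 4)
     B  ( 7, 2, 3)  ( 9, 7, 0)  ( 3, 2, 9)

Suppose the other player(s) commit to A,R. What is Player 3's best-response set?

u_3(X vs A,R) = 4
u_3(Y vs A,R) = 5
u_3(Z vs A,R) = 4
max payoff 5 at {Y}

argmax u_3 = {Y}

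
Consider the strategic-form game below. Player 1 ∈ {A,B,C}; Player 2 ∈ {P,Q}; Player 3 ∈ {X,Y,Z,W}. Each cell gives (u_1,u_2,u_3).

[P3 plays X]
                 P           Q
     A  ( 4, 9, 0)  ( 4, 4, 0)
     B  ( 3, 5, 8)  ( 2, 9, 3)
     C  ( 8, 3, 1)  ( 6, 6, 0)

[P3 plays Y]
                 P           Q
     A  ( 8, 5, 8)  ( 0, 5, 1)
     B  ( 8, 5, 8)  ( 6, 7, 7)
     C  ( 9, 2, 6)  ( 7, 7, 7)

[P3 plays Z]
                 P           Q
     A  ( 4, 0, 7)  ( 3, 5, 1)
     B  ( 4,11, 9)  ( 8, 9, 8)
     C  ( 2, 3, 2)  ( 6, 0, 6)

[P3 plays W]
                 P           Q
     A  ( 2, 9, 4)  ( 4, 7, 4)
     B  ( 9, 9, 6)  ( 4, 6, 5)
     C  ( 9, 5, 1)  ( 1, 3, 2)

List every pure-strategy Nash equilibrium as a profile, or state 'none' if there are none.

(A,P,X): not NE [P1→C gives 8>4; P3→Y gives 8>0]
(A,P,Y): not NE [P1→C gives 9>8]
(A,P,Z): not NE [P2→Q gives 5>0; P3→Y gives 8>7]
(A,P,W): not NE [P1→C gives 9>2; P3→Y gives 8>4]
(A,Q,X): not NE [P1→C gives 6>4; P2→P gives 9>4; P3→W gives 4>0]
(A,Q,Y): not NE [P1→C gives 7>0; P3→W gives 4>1]
(A,Q,Z): not NE [P1→B gives 8>3; P3→W gives 4>1]
(A,Q,W): not NE [P2→P gives 9>7]
(B,P,X): not NE [P1→C gives 8>3; P2→Q gives 9>5; P3→Z gives 9>8]
(B,P,Y): not NE [P1→C gives 9>8; P2→Q gives 7>5; P3→Z gives 9>8]
(B,P,Z): NE
(B,P,W): not NE [P3→Z gives 9>6]
(B,Q,X): not NE [P1→C gives 6>2; P3→Z gives 8>3]
(B,Q,Y): not NE [P1→C gives 7>6; P3→Z gives 8>7]
(B,Q,Z): not NE [P2→P gives 11>9]
(B,Q,W): not NE [P2→P gives 9>6; P3→Z gives 8>5]
(C,P,X): not NE [P2→Q gives 6>3; P3→Y gives 6>1]
(C,P,Y): not NE [P2→Q gives 7>2]
(C,P,Z): not NE [P1→B gives 4>2; P3→Y gives 6>2]
(C,P,W): not NE [P3→Y gives 6>1]
(C,Q,X): not NE [P3→Y gives 7>0]
(C,Q,Y): NE
(C,Q,Z): not NE [P1→B gives 8>6; P2→P gives 3>0; P3→Y gives 7>6]
(C,Q,W): not NE [P1→B gives 4>1; P2→P gives 5>3; P3→Y gives 7>2]

Nash profiles: (B,P,Z), (C,Q,Y)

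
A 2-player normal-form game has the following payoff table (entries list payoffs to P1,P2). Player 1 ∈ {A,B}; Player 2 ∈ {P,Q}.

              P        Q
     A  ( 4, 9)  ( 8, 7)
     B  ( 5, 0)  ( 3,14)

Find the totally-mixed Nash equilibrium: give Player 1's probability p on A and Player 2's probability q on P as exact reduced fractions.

P1 indiff ⇒ q·4+(1-q)·8 = q·5+(1-q)·3 ⇒ q(-1) = (1-q)(-5) ⇒ q = 5/6
P2 indiff ⇒ p·9+(1-p)·0 = p·7+(1-p)·14 ⇒ p(2) = (1-p)(14) ⇒ p = 7/8

p=7/8, q=5/6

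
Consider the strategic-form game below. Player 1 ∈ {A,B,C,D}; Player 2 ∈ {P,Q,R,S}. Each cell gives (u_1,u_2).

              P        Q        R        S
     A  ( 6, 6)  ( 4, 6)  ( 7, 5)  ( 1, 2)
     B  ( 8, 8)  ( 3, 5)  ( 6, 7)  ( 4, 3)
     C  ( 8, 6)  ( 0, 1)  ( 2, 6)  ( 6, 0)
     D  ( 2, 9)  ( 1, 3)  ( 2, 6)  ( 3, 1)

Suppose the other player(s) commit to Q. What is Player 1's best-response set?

P1 best: {A}

u_1(A vs Q) = 4
u_1(B vs Q) = 3
u_1(C vs Q) = 0
u_1(D vs Q) = 1
max payoff 4 at {A}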